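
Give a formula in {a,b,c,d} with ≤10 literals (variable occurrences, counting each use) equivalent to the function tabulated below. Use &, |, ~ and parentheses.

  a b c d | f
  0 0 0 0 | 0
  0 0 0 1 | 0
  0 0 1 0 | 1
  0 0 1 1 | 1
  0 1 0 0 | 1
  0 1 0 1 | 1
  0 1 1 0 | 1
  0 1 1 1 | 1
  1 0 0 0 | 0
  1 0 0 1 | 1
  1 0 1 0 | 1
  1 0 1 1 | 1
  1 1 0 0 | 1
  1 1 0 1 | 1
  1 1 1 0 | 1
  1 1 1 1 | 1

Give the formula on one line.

((b | c) | ((a & (~c | (a & d))) & d))

  (b | c) = 0011111100111111
  ~c = 1100110011001100
  (a & d) = 0000000001010101
  (~c | (a & d)) = 1100110011011101
  (a & (~c | (a & d))) = 0000000011011101
  ((a & (~c | (a & d))) & d) = 0000000001010101
  ((b | c) | ((a & (~c | (a & d))) & d)) = 0011111101111111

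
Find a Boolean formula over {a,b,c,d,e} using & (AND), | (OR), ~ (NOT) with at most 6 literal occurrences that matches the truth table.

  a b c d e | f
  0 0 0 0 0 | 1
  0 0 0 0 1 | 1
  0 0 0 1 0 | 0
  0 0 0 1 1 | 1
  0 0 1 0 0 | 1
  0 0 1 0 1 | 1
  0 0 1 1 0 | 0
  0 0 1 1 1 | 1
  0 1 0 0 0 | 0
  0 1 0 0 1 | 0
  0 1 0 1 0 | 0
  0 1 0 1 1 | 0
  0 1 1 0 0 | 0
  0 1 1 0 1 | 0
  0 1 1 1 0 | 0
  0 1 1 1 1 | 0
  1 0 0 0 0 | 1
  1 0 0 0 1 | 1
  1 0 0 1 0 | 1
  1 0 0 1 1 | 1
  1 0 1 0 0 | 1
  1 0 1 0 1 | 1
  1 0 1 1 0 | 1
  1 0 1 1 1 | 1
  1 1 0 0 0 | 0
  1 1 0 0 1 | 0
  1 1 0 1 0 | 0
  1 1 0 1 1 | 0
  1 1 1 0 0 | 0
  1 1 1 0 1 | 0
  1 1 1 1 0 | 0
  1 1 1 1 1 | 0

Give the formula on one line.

  ~b = 11111111000000001111111100000000
  ~d = 11001100110011001100110011001100
  (~d | e) = 11011101110111011101110111011101
  ((~d | e) | a) = 11011101110111011111111111111111
  (~b & ((~d | e) | a)) = 11011101000000001111111100000000

(~b & ((~d | e) | a))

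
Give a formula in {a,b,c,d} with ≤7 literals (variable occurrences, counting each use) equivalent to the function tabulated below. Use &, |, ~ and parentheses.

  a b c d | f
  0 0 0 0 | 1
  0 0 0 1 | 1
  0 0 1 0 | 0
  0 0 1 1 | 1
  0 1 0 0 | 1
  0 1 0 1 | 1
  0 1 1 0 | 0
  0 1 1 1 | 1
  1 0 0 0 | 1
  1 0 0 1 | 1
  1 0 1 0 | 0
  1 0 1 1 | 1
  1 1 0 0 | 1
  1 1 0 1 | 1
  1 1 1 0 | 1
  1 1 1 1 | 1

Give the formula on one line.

  (c & a) = 0000000000110011
  (b & (c & a)) = 0000000000000011
  ~c = 1100110011001100
  ((b & (c & a)) | ~c) = 1100110011001111
  (d | ((b & (c & a)) | ~c)) = 1101110111011111

(d | ((b & (c & a)) | ~c))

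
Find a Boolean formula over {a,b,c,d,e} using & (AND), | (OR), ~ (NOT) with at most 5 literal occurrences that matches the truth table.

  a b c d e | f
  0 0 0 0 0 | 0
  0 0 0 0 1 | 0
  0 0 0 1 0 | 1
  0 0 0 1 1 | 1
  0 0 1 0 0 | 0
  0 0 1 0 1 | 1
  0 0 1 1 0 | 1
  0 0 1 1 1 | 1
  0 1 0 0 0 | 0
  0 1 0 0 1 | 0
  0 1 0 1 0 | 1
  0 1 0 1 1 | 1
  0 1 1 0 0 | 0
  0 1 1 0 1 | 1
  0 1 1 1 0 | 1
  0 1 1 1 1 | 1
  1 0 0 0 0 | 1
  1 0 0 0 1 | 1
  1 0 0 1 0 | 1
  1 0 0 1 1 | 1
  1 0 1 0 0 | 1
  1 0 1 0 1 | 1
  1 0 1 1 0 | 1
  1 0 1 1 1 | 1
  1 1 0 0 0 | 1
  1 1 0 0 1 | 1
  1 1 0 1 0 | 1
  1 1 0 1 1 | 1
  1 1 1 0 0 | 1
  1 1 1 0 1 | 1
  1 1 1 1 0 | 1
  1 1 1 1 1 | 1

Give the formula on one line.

((e & c) | (a | d))

  (e & c) = 00000101000001010000010100000101
  (a | d) = 00110011001100111111111111111111
  ((e & c) | (a | d)) = 00110111001101111111111111111111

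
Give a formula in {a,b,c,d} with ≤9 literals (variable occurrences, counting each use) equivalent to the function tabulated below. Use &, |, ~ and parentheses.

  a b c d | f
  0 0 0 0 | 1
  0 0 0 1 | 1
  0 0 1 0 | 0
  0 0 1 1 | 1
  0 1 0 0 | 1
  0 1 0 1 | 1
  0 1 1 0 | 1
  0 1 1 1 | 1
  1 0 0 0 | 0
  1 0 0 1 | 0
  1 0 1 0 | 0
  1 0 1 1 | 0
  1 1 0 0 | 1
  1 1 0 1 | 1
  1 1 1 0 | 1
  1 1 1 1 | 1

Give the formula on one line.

  ~c = 1100110011001100
  (b | ~c) = 1100111111001111
  ~a = 1111111100000000
  (~a | c) = 1111111100110011
  (b | d) = 0101111101011111
  ((~a | c) & (b | d)) = 0101111100010011
  (a | ((~a | c) & (b | d))) = 0101111111111111
  ((b | ~c) | (a | ((~a | c) & (b | d)))) = 1101111111111111
  (b | ~a) = 1111111100001111
  (((b | ~c) | (a | ((~a | c) & (b | d)))) & (b | ~a)) = 1101111100001111

(((b | ~c) | (a | ((~a | c) & (b | d)))) & (b | ~a))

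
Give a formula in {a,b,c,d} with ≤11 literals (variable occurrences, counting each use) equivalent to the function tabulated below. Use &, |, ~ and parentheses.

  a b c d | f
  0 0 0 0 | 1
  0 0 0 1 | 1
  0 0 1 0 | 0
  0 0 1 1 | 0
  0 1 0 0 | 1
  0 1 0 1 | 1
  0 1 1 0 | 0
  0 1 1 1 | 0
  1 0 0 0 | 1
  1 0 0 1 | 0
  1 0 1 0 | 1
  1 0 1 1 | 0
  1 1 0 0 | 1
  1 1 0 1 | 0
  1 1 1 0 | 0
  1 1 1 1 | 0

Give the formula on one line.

(((~d & (b | a)) & ((~d & ~b) | ~c)) | (~a & ~c))

  ~d = 1010101010101010
  (b | a) = 0000111111111111
  (~d & (b | a)) = 0000101010101010
  ~b = 1111000011110000
  (~d & ~b) = 1010000010100000
  ~c = 1100110011001100
  ((~d & ~b) | ~c) = 1110110011101100
  ((~d & (b | a)) & ((~d & ~b) | ~c)) = 0000100010101000
  ~a = 1111111100000000
  (~a & ~c) = 1100110000000000
  (((~d & (b | a)) & ((~d & ~b) | ~c)) | (~a & ~c)) = 1100110010101000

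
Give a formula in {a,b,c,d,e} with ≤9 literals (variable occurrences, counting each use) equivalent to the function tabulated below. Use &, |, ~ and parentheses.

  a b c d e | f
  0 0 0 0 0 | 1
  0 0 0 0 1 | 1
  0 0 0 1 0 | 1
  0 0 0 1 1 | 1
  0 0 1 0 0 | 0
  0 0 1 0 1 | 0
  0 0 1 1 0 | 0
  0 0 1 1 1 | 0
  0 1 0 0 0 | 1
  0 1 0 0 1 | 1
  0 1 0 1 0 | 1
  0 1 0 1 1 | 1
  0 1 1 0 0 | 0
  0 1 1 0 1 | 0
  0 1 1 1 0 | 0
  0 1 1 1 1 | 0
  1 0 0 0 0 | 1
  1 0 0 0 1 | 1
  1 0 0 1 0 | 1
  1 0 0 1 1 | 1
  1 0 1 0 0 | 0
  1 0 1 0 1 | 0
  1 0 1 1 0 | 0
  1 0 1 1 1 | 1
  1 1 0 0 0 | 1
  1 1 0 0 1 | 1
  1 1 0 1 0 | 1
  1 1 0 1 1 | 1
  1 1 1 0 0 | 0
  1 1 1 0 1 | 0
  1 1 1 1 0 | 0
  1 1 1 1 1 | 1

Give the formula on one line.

(~c | ((((~a | e) & a) & (~e | c)) & (d & e)))

  ~c = 11110000111100001111000011110000
  ~a = 11111111111111110000000000000000
  (~a | e) = 11111111111111110101010101010101
  ((~a | e) & a) = 00000000000000000101010101010101
  ~e = 10101010101010101010101010101010
  (~e | c) = 10101111101011111010111110101111
  (((~a | e) & a) & (~e | c)) = 00000000000000000000010100000101
  (d & e) = 00010001000100010001000100010001
  ((((~a | e) & a) & (~e | c)) & (d & e)) = 00000000000000000000000100000001
  (~c | ((((~a | e) & a) & (~e | c)) & (d & e))) = 11110000111100001111000111110001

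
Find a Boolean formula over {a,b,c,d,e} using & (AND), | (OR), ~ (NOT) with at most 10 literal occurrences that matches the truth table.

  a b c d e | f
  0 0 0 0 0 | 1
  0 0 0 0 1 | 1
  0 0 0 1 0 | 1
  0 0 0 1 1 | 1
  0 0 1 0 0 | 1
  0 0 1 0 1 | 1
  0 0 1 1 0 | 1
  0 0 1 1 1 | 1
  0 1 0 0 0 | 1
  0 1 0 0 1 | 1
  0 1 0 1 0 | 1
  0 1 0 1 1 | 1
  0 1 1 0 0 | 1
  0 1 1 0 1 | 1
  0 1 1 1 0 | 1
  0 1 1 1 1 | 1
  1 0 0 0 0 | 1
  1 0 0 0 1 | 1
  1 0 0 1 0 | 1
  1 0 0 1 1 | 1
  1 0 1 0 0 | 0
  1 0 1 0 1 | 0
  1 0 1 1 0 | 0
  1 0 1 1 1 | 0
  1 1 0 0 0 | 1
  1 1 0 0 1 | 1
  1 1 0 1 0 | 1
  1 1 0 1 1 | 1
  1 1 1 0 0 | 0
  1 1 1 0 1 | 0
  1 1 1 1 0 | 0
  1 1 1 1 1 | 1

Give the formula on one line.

((~a | ~c) | (e & (b & ((~e & ~b) | d))))

  ~a = 11111111111111110000000000000000
  ~c = 11110000111100001111000011110000
  (~a | ~c) = 11111111111111111111000011110000
  ~e = 10101010101010101010101010101010
  ~b = 11111111000000001111111100000000
  (~e & ~b) = 10101010000000001010101000000000
  ((~e & ~b) | d) = 10111011001100111011101100110011
  (b & ((~e & ~b) | d)) = 00000000001100110000000000110011
  (e & (b & ((~e & ~b) | d))) = 00000000000100010000000000010001
  ((~a | ~c) | (e & (b & ((~e & ~b) | d)))) = 11111111111111111111000011110001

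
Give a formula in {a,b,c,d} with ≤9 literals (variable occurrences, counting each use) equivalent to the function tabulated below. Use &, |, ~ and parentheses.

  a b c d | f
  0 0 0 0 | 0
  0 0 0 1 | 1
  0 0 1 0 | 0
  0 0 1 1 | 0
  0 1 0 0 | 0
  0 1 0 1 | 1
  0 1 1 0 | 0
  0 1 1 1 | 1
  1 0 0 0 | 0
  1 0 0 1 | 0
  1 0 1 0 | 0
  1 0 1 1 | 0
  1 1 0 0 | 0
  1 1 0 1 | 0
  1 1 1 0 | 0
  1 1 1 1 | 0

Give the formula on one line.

((~a & ((~d | ~c) | (b & ~a))) & (d | a))

  ~a = 1111111100000000
  ~d = 1010101010101010
  ~c = 1100110011001100
  (~d | ~c) = 1110111011101110
  (b & ~a) = 0000111100000000
  ((~d | ~c) | (b & ~a)) = 1110111111101110
  (~a & ((~d | ~c) | (b & ~a))) = 1110111100000000
  (d | a) = 0101010111111111
  ((~a & ((~d | ~c) | (b & ~a))) & (d | a)) = 0100010100000000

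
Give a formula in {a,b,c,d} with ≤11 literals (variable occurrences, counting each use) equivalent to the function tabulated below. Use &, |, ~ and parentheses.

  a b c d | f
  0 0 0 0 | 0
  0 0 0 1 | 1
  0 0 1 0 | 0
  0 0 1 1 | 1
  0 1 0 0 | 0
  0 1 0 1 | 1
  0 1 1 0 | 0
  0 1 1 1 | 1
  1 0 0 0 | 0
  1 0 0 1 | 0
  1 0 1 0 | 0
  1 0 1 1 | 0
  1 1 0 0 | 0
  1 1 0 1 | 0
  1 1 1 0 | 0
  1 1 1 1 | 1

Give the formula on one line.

((~a & (a | d)) | (c & ((b & (~b | d)) & a)))

  ~a = 1111111100000000
  (a | d) = 0101010111111111
  (~a & (a | d)) = 0101010100000000
  ~b = 1111000011110000
  (~b | d) = 1111010111110101
  (b & (~b | d)) = 0000010100000101
  ((b & (~b | d)) & a) = 0000000000000101
  (c & ((b & (~b | d)) & a)) = 0000000000000001
  ((~a & (a | d)) | (c & ((b & (~b | d)) & a))) = 0101010100000001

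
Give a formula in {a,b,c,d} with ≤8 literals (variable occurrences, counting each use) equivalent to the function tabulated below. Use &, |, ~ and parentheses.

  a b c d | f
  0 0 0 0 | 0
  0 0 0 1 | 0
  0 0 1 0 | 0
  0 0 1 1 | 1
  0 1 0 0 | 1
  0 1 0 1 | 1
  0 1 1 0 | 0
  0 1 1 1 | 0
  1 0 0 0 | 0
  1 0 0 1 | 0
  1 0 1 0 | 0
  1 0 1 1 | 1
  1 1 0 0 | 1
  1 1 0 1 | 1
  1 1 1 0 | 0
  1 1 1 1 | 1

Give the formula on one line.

  ~c = 1100110011001100
  ~b = 1111000011110000
  (~b | a) = 1111000011111111
  ((~b | a) & c) = 0011000000110011
  (((~b | a) & c) & d) = 0001000000010001
  (~c | (((~b | a) & c) & d)) = 1101110011011101
  (c | b) = 0011111100111111
  ((~c | (((~b | a) & c) & d)) & (c | b)) = 0001110000011101

((~c | (((~b | a) & c) & d)) & (c | b))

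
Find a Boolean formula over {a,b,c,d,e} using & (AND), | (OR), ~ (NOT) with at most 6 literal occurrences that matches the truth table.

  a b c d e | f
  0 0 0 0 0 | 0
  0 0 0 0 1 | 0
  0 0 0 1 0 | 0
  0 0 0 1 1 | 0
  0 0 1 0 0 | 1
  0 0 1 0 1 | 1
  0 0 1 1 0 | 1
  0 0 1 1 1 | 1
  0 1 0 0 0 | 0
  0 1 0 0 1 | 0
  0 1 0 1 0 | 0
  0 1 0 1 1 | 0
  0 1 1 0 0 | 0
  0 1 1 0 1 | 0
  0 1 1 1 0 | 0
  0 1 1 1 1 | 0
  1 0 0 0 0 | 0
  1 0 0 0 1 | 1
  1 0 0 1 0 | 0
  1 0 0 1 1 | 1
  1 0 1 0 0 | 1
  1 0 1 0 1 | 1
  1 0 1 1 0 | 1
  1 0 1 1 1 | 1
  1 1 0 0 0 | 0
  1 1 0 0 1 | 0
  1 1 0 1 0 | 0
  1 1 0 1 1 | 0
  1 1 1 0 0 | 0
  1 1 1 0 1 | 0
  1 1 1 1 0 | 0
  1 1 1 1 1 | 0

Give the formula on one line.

(~b & ((e & a) | c))

  ~b = 11111111000000001111111100000000
  (e & a) = 00000000000000000101010101010101
  ((e & a) | c) = 00001111000011110101111101011111
  (~b & ((e & a) | c)) = 00001111000000000101111100000000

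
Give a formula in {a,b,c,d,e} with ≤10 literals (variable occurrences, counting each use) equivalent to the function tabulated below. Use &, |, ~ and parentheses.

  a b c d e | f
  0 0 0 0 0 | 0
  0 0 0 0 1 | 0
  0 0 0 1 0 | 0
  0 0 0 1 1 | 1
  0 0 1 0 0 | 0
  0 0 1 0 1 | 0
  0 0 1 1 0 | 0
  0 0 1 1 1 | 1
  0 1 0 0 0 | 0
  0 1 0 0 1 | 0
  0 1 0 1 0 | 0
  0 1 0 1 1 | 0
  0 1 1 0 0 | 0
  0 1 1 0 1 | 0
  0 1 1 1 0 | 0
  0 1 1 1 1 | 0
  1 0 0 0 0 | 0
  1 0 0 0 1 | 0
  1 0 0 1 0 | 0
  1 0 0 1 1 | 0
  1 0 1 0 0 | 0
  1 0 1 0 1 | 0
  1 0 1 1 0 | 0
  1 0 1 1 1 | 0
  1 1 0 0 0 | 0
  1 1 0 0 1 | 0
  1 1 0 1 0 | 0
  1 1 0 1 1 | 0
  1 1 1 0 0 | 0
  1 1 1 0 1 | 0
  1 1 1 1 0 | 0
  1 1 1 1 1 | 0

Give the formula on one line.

  (a & c) = 00000000000000000000111100001111
  ((a & c) & b) = 00000000000000000000000000001111
  ~a = 11111111111111110000000000000000
  ~b = 11111111000000001111111100000000
  (~a & ~b) = 11111111000000000000000000000000
  ((~a & ~b) & d) = 00110011000000000000000000000000
  (((a & c) & b) | ((~a & ~b) & d)) = 00110011000000000000000000001111
  (~b & e) = 01010101000000000101010100000000
  ((((a & c) & b) | ((~a & ~b) & d)) & (~b & e)) = 00010001000000000000000000000000

((((a & c) & b) | ((~a & ~b) & d)) & (~b & e))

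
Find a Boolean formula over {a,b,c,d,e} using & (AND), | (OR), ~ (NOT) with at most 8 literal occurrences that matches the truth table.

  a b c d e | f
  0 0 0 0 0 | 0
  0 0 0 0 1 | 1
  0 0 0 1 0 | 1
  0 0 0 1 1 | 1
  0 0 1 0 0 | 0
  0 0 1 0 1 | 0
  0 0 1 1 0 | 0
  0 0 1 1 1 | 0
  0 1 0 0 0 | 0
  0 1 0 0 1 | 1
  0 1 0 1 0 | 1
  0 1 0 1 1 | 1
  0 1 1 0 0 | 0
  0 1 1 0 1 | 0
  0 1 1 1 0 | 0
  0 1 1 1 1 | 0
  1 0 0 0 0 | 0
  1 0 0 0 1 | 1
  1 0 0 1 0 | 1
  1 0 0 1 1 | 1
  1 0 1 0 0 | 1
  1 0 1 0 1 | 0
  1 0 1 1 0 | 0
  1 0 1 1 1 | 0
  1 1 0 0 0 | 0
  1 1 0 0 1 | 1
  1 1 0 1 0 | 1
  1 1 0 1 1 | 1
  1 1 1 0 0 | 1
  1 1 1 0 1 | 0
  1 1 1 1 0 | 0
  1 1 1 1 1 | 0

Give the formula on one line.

  (e | c) = 01011111010111110101111101011111
  (d | (e | c)) = 01111111011111110111111101111111
  ~c = 11110000111100001111000011110000
  ~a = 11111111111111110000000000000000
  ~e = 10101010101010101010101010101010
  (~a | ~e) = 11111111111111111010101010101010
  ~d = 11001100110011001100110011001100
  ((~a | ~e) & ~d) = 11001100110011001000100010001000
  (a & ((~a | ~e) & ~d)) = 00000000000000001000100010001000
  (~c | (a & ((~a | ~e) & ~d))) = 11110000111100001111100011111000
  ((d | (e | c)) & (~c | (a & ((~a | ~e) & ~d)))) = 01110000011100000111100001111000

((d | (e | c)) & (~c | (a & ((~a | ~e) & ~d))))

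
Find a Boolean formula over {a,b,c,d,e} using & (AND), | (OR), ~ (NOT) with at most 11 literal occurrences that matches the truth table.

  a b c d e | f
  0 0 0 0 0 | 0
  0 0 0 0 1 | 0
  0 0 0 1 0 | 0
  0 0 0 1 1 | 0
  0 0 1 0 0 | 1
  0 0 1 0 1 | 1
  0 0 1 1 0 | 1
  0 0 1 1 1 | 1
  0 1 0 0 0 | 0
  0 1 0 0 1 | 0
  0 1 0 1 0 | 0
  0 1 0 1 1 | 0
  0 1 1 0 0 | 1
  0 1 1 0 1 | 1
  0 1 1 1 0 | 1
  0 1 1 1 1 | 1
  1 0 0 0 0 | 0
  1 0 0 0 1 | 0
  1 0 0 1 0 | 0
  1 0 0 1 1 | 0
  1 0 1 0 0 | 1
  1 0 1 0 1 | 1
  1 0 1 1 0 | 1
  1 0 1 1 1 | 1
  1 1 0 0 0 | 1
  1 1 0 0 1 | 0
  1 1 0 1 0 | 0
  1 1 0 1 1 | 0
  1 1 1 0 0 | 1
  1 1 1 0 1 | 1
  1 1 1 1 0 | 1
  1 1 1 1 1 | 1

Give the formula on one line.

  (b | d) = 00110011111111110011001111111111
  ~b = 11111111000000001111111100000000
  ((b | d) & ~b) = 00110011000000000011001100000000
  ~d = 11001100110011001100110011001100
  (~d | c) = 11001111110011111100111111001111
  (((b | d) & ~b) | (~d | c)) = 11111111110011111111111111001111
  ~e = 10101010101010101010101010101010
  (~e & a) = 00000000000000001010101010101010
  (b & (~e & a)) = 00000000000000000000000010101010
  ((b & (~e & a)) | c) = 00001111000011110000111110101111
  ((((b | d) & ~b) | (~d | c)) & ((b & (~e & a)) | c)) = 00001111000011110000111110001111

((((b | d) & ~b) | (~d | c)) & ((b & (~e & a)) | c))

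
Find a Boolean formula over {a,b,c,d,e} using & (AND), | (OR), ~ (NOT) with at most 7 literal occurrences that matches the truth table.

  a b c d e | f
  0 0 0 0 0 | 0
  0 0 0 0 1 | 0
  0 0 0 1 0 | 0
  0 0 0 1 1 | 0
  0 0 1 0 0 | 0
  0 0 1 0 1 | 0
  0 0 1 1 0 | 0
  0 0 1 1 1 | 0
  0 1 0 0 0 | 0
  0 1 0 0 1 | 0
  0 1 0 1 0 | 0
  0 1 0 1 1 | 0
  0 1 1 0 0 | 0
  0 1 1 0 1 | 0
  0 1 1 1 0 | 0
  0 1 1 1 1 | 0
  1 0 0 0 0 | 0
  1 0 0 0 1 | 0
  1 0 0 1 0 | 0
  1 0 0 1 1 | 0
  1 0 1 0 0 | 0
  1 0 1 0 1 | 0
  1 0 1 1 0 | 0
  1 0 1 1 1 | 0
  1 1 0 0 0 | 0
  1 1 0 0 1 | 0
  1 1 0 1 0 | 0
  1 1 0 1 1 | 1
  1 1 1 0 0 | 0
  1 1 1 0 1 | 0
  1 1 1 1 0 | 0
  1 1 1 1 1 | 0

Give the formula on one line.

((b | ~e) & (e & (d & (a & ~c))))

  ~e = 10101010101010101010101010101010
  (b | ~e) = 10101010111111111010101011111111
  ~c = 11110000111100001111000011110000
  (a & ~c) = 00000000000000001111000011110000
  (d & (a & ~c)) = 00000000000000000011000000110000
  (e & (d & (a & ~c))) = 00000000000000000001000000010000
  ((b | ~e) & (e & (d & (a & ~c)))) = 00000000000000000000000000010000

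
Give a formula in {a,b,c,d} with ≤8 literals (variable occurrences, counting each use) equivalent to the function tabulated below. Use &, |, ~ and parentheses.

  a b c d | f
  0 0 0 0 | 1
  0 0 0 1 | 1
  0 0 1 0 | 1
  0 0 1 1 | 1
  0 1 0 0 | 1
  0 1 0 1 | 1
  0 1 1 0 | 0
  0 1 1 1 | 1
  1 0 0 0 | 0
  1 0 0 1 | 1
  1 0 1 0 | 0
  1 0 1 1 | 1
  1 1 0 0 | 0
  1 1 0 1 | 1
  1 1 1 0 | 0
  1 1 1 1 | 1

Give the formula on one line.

(((a | d) | ((~b | ~c) & ~d)) & (d | ~a))

  (a | d) = 0101010111111111
  ~b = 1111000011110000
  ~c = 1100110011001100
  (~b | ~c) = 1111110011111100
  ~d = 1010101010101010
  ((~b | ~c) & ~d) = 1010100010101000
  ((a | d) | ((~b | ~c) & ~d)) = 1111110111111111
  ~a = 1111111100000000
  (d | ~a) = 1111111101010101
  (((a | d) | ((~b | ~c) & ~d)) & (d | ~a)) = 1111110101010101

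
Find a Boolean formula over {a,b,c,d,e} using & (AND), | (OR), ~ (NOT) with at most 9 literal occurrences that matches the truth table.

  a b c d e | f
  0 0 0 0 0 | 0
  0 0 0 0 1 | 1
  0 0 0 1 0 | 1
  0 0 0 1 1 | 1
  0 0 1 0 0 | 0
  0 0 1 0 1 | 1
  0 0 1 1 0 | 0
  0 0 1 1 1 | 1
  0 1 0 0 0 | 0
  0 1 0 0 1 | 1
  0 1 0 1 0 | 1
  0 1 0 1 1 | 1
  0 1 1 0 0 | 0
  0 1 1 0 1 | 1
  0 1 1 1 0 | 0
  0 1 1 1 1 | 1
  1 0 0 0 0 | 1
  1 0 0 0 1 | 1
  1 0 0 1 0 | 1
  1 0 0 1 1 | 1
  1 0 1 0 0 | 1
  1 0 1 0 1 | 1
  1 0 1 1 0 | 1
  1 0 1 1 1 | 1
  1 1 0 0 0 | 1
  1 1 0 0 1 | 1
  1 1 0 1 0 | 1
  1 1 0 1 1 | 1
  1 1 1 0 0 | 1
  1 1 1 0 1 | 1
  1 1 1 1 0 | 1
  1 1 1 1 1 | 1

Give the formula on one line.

  (b & c) = 00000000000011110000000000001111
  (d | (b & c)) = 00110011001111110011001100111111
  ~e = 10101010101010101010101010101010
  ~c = 11110000111100001111000011110000
  (~e & ~c) = 10100000101000001010000010100000
  ((d | (b & c)) & (~e & ~c)) = 00100000001000000010000000100000
  (((d | (b & c)) & (~e & ~c)) | e) = 01110101011101010111010101110101
  (a & ~e) = 00000000000000001010101010101010
  ((((d | (b & c)) & (~e & ~c)) | e) | (a & ~e)) = 01110101011101011111111111111111

((((d | (b & c)) & (~e & ~c)) | e) | (a & ~e))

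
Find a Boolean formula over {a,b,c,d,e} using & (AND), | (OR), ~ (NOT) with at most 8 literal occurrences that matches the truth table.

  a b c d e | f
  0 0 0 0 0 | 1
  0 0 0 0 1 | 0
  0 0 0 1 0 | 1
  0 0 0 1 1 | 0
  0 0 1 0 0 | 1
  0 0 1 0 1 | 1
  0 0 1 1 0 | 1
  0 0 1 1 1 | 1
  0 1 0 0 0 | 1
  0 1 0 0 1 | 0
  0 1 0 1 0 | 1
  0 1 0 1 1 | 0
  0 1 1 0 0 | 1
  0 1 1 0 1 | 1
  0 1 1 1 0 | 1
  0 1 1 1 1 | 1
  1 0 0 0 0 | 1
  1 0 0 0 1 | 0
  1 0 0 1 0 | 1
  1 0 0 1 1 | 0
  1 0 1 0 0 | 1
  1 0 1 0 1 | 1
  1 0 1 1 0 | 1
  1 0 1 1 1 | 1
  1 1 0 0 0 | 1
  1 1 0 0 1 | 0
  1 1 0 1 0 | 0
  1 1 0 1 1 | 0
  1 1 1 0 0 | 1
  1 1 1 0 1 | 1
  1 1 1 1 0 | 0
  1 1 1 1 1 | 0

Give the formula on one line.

  ~e = 10101010101010101010101010101010
  (c | ~e) = 10101111101011111010111110101111
  ~a = 11111111111111110000000000000000
  ~d = 11001100110011001100110011001100
  (~a | ~d) = 11111111111111111100110011001100
  ~b = 11111111000000001111111100000000
  ((~a | ~d) | ~b) = 11111111111111111111111111001100
  ((c | ~e) & ((~a | ~d) | ~b)) = 10101111101011111010111110001100

((c | ~e) & ((~a | ~d) | ~b))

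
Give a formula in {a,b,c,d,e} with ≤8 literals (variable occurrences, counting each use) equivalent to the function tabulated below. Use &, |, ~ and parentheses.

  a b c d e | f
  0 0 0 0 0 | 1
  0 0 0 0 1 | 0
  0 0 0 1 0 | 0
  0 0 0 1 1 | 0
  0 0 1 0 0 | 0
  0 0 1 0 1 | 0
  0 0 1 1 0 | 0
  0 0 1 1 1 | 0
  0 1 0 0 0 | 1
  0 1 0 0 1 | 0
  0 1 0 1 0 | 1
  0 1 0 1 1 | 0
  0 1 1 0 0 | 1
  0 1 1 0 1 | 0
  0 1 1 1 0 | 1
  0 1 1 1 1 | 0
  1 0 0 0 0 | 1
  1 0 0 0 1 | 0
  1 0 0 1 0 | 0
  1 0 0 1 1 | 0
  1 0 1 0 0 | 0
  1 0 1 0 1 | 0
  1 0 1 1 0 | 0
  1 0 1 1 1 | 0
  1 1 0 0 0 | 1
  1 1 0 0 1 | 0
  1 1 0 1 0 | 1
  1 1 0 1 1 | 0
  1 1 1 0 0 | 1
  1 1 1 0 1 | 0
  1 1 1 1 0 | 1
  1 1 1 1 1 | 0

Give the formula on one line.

((e | (b | ~d)) & (((e | ~c) | b) & ~e))

  ~d = 11001100110011001100110011001100
  (b | ~d) = 11001100111111111100110011111111
  (e | (b | ~d)) = 11011101111111111101110111111111
  ~c = 11110000111100001111000011110000
  (e | ~c) = 11110101111101011111010111110101
  ((e | ~c) | b) = 11110101111111111111010111111111
  ~e = 10101010101010101010101010101010
  (((e | ~c) | b) & ~e) = 10100000101010101010000010101010
  ((e | (b | ~d)) & (((e | ~c) | b) & ~e)) = 10000000101010101000000010101010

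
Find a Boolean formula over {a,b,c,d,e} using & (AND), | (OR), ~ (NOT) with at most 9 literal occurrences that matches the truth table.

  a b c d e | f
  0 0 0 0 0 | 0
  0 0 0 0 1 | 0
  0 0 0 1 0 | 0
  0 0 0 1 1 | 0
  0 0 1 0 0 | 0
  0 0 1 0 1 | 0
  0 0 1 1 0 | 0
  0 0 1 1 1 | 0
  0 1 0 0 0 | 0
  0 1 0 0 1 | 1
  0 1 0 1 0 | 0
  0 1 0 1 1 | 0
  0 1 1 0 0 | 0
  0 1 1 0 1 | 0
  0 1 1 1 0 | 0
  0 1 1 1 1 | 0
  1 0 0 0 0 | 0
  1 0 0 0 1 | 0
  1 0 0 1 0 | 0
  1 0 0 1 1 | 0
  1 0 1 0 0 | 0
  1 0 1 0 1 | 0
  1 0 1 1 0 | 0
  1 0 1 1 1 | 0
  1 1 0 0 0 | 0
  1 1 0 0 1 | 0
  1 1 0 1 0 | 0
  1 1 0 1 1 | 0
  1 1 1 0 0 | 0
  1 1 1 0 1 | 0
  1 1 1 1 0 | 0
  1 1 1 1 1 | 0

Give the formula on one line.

((b & e) & (e & ((~c & ~d) & ~a)))

  (b & e) = 00000000010101010000000001010101
  ~c = 11110000111100001111000011110000
  ~d = 11001100110011001100110011001100
  (~c & ~d) = 11000000110000001100000011000000
  ~a = 11111111111111110000000000000000
  ((~c & ~d) & ~a) = 11000000110000000000000000000000
  (e & ((~c & ~d) & ~a)) = 01000000010000000000000000000000
  ((b & e) & (e & ((~c & ~d) & ~a))) = 00000000010000000000000000000000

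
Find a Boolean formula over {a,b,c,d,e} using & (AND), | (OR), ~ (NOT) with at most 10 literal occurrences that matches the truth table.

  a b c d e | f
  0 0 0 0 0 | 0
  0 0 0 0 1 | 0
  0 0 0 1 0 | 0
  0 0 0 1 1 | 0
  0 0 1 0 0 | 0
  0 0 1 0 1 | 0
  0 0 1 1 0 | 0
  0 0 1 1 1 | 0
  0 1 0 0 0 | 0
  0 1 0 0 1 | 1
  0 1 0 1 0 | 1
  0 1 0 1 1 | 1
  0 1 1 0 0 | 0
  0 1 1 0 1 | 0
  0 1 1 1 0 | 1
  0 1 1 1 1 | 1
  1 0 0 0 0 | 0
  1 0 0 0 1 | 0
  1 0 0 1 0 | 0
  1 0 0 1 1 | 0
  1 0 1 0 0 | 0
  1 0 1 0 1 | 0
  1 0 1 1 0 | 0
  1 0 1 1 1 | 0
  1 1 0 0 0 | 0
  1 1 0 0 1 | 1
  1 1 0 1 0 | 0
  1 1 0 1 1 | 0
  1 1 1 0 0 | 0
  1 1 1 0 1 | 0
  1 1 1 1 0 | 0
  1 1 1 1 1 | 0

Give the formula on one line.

  ~d = 11001100110011001100110011001100
  ~a = 11111111111111110000000000000000
  (~d | ~a) = 11111111111111111100110011001100
  ~c = 11110000111100001111000011110000
  (e & ~c) = 01010000010100000101000001010000
  ~b = 11111111000000001111111100000000
  (d | ~b) = 11111111001100111111111100110011
  ((e & ~c) | (d | ~b)) = 11111111011100111111111101110011
  ((~d | ~a) & ((e & ~c) | (d | ~b))) = 11111111011100111100110001000000
  (b & ((~d | ~a) & ((e & ~c) | (d | ~b)))) = 00000000011100110000000001000000

(b & ((~d | ~a) & ((e & ~c) | (d | ~b))))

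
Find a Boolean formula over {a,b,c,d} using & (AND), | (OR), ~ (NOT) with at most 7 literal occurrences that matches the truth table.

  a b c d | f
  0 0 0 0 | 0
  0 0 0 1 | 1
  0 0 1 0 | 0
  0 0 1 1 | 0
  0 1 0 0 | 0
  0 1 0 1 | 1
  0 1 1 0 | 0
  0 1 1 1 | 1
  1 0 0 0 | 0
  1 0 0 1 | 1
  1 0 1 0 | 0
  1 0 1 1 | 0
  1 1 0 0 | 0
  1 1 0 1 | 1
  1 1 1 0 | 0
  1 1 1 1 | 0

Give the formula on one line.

((d & ~c) | ((d & ~a) & b))

  ~c = 1100110011001100
  (d & ~c) = 0100010001000100
  ~a = 1111111100000000
  (d & ~a) = 0101010100000000
  ((d & ~a) & b) = 0000010100000000
  ((d & ~c) | ((d & ~a) & b)) = 0100010101000100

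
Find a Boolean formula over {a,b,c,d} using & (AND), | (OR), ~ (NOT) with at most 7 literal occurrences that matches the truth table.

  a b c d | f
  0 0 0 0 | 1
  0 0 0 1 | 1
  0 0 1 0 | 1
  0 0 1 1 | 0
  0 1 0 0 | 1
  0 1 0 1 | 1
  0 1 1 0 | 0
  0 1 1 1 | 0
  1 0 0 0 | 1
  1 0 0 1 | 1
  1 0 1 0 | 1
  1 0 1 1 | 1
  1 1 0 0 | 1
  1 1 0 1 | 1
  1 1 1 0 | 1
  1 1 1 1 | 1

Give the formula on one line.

((~c | (~d & ~b)) | a)

  ~c = 1100110011001100
  ~d = 1010101010101010
  ~b = 1111000011110000
  (~d & ~b) = 1010000010100000
  (~c | (~d & ~b)) = 1110110011101100
  ((~c | (~d & ~b)) | a) = 1110110011111111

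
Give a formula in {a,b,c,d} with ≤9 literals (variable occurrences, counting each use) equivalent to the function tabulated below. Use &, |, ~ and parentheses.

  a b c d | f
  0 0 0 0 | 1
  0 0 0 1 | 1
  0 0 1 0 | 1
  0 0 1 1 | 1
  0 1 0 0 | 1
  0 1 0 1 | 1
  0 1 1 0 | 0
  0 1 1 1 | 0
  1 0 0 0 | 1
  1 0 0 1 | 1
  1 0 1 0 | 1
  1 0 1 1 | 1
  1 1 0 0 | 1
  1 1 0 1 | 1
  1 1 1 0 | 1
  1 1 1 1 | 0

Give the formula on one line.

  ~b = 1111000011110000
  ~d = 1010101010101010
  (c & ~d) = 0010001000100010
  ~c = 1100110011001100
  (b & ~c) = 0000110000001100
  (a | d) = 0101010111111111
  ((b & ~c) | (a | d)) = 0101110111111111
  ((c & ~d) & ((b & ~c) | (a | d))) = 0000000000100010
  (((c & ~d) & ((b & ~c) | (a | d))) | ~c) = 1100110011101110
  (~b | (((c & ~d) & ((b & ~c) | (a | d))) | ~c)) = 1111110011111110

(~b | (((c & ~d) & ((b & ~c) | (a | d))) | ~c))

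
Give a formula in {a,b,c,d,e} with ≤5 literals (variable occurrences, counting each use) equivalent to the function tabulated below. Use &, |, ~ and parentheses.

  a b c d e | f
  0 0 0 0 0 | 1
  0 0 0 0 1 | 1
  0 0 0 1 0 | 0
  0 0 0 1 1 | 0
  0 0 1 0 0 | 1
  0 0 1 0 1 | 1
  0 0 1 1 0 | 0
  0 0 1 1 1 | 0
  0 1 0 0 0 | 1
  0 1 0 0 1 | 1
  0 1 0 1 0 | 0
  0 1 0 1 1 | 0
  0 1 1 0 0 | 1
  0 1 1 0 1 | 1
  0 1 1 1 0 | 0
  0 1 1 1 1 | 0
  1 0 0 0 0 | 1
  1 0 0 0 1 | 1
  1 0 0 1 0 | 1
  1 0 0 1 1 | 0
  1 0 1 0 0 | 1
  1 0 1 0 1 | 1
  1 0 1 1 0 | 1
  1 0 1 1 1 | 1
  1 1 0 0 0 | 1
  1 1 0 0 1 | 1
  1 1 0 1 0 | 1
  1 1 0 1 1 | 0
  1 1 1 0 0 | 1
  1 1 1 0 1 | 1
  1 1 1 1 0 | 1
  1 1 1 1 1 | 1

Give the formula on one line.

  ~e = 10101010101010101010101010101010
  ~d = 11001100110011001100110011001100
  (~e | ~d) = 11101110111011101110111011101110
  (c | (~e | ~d)) = 11101111111011111110111111101111
  (~d | a) = 11001100110011001111111111111111
  ((c | (~e | ~d)) & (~d | a)) = 11001100110011001110111111101111

((c | (~e | ~d)) & (~d | a))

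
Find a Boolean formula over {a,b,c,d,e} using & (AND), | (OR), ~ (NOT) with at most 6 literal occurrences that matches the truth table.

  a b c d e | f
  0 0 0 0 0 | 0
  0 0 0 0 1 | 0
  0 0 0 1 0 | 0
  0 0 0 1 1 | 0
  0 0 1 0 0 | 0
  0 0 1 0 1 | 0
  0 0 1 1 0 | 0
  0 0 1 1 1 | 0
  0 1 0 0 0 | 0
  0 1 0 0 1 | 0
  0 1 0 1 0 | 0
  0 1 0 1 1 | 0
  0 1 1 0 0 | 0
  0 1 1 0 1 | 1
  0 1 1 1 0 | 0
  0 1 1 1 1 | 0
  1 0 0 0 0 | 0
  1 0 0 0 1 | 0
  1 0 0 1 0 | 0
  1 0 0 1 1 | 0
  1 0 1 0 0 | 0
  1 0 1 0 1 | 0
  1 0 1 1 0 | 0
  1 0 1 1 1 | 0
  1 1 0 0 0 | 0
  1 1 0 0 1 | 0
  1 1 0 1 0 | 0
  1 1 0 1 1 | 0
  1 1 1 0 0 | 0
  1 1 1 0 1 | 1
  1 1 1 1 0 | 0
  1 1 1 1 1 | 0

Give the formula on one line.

  (e & c) = 00000101000001010000010100000101
  ~d = 11001100110011001100110011001100
  (b & ~d) = 00000000110011000000000011001100
  ((e & c) & (b & ~d)) = 00000000000001000000000000000100

((e & c) & (b & ~d))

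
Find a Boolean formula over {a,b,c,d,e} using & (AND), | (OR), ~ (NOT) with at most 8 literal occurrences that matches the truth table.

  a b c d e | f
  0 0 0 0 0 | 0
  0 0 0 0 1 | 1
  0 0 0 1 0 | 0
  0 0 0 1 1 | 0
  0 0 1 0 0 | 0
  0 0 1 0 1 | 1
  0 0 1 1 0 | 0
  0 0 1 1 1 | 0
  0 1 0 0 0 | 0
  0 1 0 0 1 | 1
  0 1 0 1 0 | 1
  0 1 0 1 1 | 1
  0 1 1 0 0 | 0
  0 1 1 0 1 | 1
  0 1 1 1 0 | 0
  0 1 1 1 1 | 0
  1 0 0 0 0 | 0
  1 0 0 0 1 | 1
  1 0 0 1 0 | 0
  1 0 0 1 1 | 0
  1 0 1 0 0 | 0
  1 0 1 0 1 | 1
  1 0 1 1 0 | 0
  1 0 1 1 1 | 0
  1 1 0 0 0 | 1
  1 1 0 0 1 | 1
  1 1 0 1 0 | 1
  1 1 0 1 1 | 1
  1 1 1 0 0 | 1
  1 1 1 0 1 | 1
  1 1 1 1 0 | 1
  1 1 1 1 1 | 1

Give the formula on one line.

((b & (a | (d & ~c))) | ((~d | (~e & b)) & e))

  ~c = 11110000111100001111000011110000
  (d & ~c) = 00110000001100000011000000110000
  (a | (d & ~c)) = 00110000001100001111111111111111
  (b & (a | (d & ~c))) = 00000000001100000000000011111111
  ~d = 11001100110011001100110011001100
  ~e = 10101010101010101010101010101010
  (~e & b) = 00000000101010100000000010101010
  (~d | (~e & b)) = 11001100111011101100110011101110
  ((~d | (~e & b)) & e) = 01000100010001000100010001000100
  ((b & (a | (d & ~c))) | ((~d | (~e & b)) & e)) = 01000100011101000100010011111111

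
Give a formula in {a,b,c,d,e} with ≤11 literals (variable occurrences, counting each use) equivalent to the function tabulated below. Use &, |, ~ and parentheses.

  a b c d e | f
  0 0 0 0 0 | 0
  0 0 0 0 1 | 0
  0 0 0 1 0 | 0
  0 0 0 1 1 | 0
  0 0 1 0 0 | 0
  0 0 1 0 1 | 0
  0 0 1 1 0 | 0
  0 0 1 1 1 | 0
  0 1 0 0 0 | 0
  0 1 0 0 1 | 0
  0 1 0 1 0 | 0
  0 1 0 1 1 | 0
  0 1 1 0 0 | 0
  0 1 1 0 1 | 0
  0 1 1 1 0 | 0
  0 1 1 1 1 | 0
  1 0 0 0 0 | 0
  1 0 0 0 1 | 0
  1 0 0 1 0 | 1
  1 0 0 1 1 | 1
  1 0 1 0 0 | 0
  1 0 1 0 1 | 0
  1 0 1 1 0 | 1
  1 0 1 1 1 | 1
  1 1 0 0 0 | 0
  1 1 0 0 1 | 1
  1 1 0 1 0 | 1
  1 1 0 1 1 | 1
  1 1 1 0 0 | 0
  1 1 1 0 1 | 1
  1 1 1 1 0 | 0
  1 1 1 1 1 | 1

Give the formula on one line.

(((~b | ~c) | e) & ((a & (b & e)) | (d & a)))

  ~b = 11111111000000001111111100000000
  ~c = 11110000111100001111000011110000
  (~b | ~c) = 11111111111100001111111111110000
  ((~b | ~c) | e) = 11111111111101011111111111110101
  (b & e) = 00000000010101010000000001010101
  (a & (b & e)) = 00000000000000000000000001010101
  (d & a) = 00000000000000000011001100110011
  ((a & (b & e)) | (d & a)) = 00000000000000000011001101110111
  (((~b | ~c) | e) & ((a & (b & e)) | (d & a))) = 00000000000000000011001101110101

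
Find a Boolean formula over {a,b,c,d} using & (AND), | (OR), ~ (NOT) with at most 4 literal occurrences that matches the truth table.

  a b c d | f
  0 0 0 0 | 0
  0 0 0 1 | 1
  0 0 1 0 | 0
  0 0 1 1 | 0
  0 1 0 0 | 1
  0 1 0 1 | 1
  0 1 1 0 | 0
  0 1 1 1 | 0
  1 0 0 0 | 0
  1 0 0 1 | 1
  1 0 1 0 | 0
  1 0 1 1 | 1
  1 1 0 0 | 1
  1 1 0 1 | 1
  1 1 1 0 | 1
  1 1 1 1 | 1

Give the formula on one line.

  ~c = 1100110011001100
  (a | ~c) = 1100110011111111
  (b | d) = 0101111101011111
  ((a | ~c) & (b | d)) = 0100110001011111

((a | ~c) & (b | d))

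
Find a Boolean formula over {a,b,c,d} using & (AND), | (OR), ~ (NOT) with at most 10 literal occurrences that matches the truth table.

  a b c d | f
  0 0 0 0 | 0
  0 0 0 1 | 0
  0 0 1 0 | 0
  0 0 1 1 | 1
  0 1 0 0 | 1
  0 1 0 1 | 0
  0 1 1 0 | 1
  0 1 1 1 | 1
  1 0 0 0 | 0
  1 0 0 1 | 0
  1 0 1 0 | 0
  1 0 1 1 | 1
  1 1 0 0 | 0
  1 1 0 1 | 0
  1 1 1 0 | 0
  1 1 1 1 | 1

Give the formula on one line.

  ~a = 1111111100000000
  ~d = 1010101010101010
  (~a & ~d) = 1010101000000000
  (~a | c) = 1111111100110011
  (b & (~a | c)) = 0000111100000011
  ((~a & ~d) & (b & (~a | c))) = 0000101000000000
  (d & c) = 0001000100010001
  (((~a & ~d) & (b & (~a | c))) | (d & c)) = 0001101100010001

(((~a & ~d) & (b & (~a | c))) | (d & c))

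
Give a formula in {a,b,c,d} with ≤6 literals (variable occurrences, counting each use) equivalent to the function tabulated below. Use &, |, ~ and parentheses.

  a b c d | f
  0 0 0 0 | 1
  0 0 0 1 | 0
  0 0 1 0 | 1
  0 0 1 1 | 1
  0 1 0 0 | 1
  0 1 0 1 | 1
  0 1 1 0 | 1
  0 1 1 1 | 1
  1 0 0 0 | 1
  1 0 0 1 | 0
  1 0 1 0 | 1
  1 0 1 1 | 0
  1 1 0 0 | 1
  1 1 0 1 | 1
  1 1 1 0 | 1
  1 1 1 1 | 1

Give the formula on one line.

(~d | (((c & ~a) | b) | (c & ~d)))

  ~d = 1010101010101010
  ~a = 1111111100000000
  (c & ~a) = 0011001100000000
  ((c & ~a) | b) = 0011111100001111
  (c & ~d) = 0010001000100010
  (((c & ~a) | b) | (c & ~d)) = 0011111100101111
  (~d | (((c & ~a) | b) | (c & ~d))) = 1011111110101111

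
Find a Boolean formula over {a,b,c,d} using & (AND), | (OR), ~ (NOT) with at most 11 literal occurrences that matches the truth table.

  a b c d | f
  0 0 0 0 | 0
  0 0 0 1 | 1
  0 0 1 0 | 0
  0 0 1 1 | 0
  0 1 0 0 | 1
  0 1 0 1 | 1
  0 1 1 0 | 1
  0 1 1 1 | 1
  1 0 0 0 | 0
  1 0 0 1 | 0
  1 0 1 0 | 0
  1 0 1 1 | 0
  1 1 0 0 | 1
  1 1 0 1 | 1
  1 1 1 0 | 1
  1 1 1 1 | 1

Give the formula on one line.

  ~d = 1010101010101010
  (b | ~d) = 1010111110101111
  ((b | ~d) & c) = 0010001100100011
  (((b | ~d) & c) | b) = 0010111100101111
  ~c = 1100110011001100
  ((((b | ~d) & c) | b) | ~c) = 1110111111101111
  ~b = 1111000011110000
  ~a = 1111111100000000
  (~b & ~a) = 1111000000000000
  (d & (~b & ~a)) = 0101000000000000
  (b | (d & (~b & ~a))) = 0101111100001111
  (((((b | ~d) & c) | b) | ~c) & (b | (d & (~b & ~a)))) = 0100111100001111

(((((b | ~d) & c) | b) | ~c) & (b | (d & (~b & ~a))))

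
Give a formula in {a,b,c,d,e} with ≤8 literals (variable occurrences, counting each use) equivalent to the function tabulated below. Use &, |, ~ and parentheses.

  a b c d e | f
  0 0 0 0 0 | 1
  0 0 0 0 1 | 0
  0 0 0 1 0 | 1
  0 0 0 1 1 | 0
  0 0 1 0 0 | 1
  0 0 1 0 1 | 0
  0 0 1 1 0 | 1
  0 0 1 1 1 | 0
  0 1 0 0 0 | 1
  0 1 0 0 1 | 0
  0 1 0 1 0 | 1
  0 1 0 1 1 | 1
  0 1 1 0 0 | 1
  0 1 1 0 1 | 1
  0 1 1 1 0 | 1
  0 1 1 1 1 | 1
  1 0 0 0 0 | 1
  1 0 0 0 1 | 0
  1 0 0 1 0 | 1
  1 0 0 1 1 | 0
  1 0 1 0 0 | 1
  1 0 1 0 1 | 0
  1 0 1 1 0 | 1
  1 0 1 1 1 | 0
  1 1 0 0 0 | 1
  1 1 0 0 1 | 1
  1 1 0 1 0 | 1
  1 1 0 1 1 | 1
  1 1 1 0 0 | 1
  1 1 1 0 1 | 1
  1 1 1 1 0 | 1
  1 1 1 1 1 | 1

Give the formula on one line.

((b & (((c & e) | d) | (a & ~d))) | ~e)

  (c & e) = 00000101000001010000010100000101
  ((c & e) | d) = 00110111001101110011011100110111
  ~d = 11001100110011001100110011001100
  (a & ~d) = 00000000000000001100110011001100
  (((c & e) | d) | (a & ~d)) = 00110111001101111111111111111111
  (b & (((c & e) | d) | (a & ~d))) = 00000000001101110000000011111111
  ~e = 10101010101010101010101010101010
  ((b & (((c & e) | d) | (a & ~d))) | ~e) = 10101010101111111010101011111111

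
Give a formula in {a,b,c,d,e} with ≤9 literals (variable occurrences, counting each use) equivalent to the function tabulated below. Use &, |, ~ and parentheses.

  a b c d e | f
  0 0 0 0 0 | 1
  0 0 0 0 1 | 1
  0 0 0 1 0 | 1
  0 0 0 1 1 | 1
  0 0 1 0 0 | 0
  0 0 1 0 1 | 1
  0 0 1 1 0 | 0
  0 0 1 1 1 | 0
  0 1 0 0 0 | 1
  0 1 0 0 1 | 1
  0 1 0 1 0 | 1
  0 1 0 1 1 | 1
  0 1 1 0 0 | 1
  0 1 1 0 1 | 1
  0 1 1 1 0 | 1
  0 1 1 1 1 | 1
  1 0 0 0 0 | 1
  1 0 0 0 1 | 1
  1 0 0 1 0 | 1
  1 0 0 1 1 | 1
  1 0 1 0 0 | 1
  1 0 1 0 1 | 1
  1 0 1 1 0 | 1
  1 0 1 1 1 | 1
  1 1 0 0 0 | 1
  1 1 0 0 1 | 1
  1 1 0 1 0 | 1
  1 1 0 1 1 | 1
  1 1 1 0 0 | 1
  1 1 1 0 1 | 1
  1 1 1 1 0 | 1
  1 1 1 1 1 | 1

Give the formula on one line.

((b | (~d & ~c)) | ((a | ~c) | (e & ~d)))

  ~d = 11001100110011001100110011001100
  ~c = 11110000111100001111000011110000
  (~d & ~c) = 11000000110000001100000011000000
  (b | (~d & ~c)) = 11000000111111111100000011111111
  (a | ~c) = 11110000111100001111111111111111
  (e & ~d) = 01000100010001000100010001000100
  ((a | ~c) | (e & ~d)) = 11110100111101001111111111111111
  ((b | (~d & ~c)) | ((a | ~c) | (e & ~d))) = 11110100111111111111111111111111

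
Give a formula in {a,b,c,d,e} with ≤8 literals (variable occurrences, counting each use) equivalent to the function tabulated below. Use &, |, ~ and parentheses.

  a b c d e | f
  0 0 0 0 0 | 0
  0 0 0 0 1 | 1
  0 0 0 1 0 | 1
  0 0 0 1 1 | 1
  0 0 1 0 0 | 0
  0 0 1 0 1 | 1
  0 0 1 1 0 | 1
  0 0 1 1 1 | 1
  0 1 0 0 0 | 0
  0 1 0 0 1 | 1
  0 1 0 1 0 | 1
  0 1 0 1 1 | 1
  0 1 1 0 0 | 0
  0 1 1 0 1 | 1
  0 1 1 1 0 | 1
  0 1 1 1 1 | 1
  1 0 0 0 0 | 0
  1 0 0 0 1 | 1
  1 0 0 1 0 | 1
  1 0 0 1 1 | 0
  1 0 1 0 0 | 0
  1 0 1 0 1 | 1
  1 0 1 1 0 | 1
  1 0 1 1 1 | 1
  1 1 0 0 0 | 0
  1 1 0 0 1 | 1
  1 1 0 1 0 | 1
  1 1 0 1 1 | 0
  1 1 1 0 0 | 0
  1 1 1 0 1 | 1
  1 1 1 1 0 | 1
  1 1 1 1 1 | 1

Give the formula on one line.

(((~a | (~d | (c & e))) & (e | d)) | (d & ~e))

  ~a = 11111111111111110000000000000000
  ~d = 11001100110011001100110011001100
  (c & e) = 00000101000001010000010100000101
  (~d | (c & e)) = 11001101110011011100110111001101
  (~a | (~d | (c & e))) = 11111111111111111100110111001101
  (e | d) = 01110111011101110111011101110111
  ((~a | (~d | (c & e))) & (e | d)) = 01110111011101110100010101000101
  ~e = 10101010101010101010101010101010
  (d & ~e) = 00100010001000100010001000100010
  (((~a | (~d | (c & e))) & (e | d)) | (d & ~e)) = 01110111011101110110011101100111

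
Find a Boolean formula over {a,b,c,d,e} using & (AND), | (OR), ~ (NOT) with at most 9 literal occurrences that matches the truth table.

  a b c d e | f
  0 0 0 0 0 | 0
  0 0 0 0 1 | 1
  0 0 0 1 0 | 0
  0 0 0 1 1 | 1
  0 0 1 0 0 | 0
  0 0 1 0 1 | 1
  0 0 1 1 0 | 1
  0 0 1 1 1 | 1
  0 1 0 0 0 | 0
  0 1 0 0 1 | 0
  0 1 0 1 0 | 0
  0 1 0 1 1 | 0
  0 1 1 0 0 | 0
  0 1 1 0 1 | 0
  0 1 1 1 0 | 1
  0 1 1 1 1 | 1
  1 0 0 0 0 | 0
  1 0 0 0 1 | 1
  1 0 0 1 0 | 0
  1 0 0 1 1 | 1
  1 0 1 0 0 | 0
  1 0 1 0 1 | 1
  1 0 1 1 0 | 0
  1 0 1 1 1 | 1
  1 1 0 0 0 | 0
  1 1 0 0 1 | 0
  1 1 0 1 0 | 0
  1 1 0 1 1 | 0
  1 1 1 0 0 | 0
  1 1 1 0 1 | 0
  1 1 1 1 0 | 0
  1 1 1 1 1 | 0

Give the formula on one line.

  ~a = 11111111111111110000000000000000
  (~a & d) = 00110011001100110000000000000000
  ~d = 11001100110011001100110011001100
  ~b = 11111111000000001111111100000000
  (d | ~b) = 11111111001100111111111100110011
  (~d & (d | ~b)) = 11001100000000001100110000000000
  (c | (~d & (d | ~b))) = 11001111000011111100111100001111
  ((~a & d) & (c | (~d & (d | ~b)))) = 00000011000000110000000000000000
  (e & ~b) = 01010101000000000101010100000000
  (((~a & d) & (c | (~d & (d | ~b)))) | (e & ~b)) = 01010111000000110101010100000000

(((~a & d) & (c | (~d & (d | ~b)))) | (e & ~b))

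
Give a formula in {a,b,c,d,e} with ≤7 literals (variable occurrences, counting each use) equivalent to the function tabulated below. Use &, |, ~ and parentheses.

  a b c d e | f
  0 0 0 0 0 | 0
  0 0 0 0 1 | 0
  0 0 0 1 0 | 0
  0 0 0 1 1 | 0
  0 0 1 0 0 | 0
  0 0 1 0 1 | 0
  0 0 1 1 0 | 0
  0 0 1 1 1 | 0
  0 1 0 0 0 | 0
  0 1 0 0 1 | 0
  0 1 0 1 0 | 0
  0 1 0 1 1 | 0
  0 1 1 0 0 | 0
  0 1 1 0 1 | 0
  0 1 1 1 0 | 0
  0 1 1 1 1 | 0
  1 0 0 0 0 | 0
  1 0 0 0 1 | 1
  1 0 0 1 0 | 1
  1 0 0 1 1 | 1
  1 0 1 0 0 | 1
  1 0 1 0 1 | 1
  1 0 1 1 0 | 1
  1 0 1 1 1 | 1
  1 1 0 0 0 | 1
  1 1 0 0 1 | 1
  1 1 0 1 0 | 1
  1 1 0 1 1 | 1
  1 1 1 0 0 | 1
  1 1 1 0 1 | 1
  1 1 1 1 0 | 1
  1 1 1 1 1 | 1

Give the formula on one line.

((d & a) | (((a & (c | b)) | e) & a))

  (d & a) = 00000000000000000011001100110011
  (c | b) = 00001111111111110000111111111111
  (a & (c | b)) = 00000000000000000000111111111111
  ((a & (c | b)) | e) = 01010101010101010101111111111111
  (((a & (c | b)) | e) & a) = 00000000000000000101111111111111
  ((d & a) | (((a & (c | b)) | e) & a)) = 00000000000000000111111111111111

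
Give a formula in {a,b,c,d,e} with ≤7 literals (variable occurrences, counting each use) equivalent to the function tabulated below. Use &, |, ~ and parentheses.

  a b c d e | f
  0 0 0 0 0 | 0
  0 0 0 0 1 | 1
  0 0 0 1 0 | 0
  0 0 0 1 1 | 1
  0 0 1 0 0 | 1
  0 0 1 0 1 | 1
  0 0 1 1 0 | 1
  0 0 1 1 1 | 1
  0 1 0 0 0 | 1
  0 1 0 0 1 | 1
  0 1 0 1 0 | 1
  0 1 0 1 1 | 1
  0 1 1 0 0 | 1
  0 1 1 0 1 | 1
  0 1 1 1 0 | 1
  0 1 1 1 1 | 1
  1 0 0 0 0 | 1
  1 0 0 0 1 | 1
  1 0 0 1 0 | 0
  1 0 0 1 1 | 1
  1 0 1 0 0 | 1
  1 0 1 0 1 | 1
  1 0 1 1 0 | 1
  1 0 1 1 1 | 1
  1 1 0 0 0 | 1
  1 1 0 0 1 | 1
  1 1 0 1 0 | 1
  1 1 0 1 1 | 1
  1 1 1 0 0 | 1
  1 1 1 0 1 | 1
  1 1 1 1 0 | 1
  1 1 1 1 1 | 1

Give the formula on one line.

  ~d = 11001100110011001100110011001100
  (~d & a) = 00000000000000001100110011001100
  (c | (~d & a)) = 00001111000011111100111111001111
  ~e = 10101010101010101010101010101010
  ((c | (~d & a)) & ~e) = 00001010000010101000101010001010
  (((c | (~d & a)) & ~e) | b) = 00001010111111111000101011111111
  ((((c | (~d & a)) & ~e) | b) | e) = 01011111111111111101111111111111

((((c | (~d & a)) & ~e) | b) | e)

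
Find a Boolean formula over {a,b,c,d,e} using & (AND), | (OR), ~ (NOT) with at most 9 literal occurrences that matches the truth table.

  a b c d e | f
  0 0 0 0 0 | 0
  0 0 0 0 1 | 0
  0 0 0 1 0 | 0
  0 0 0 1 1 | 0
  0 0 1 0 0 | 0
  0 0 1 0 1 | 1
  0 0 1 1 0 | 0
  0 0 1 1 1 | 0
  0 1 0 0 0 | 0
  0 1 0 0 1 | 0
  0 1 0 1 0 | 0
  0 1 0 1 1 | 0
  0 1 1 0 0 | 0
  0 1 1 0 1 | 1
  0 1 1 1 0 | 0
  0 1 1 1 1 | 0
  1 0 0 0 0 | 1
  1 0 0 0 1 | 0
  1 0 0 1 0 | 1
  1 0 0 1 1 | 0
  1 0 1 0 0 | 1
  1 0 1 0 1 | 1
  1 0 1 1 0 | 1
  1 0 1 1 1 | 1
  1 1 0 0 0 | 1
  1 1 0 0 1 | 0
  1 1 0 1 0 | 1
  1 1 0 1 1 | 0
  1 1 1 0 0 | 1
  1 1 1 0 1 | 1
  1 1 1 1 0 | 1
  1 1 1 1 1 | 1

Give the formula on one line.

(((~d | ((~c & d) | a)) & (c | ~e)) & (e | a))

  ~d = 11001100110011001100110011001100
  ~c = 11110000111100001111000011110000
  (~c & d) = 00110000001100000011000000110000
  ((~c & d) | a) = 00110000001100001111111111111111
  (~d | ((~c & d) | a)) = 11111100111111001111111111111111
  ~e = 10101010101010101010101010101010
  (c | ~e) = 10101111101011111010111110101111
  ((~d | ((~c & d) | a)) & (c | ~e)) = 10101100101011001010111110101111
  (e | a) = 01010101010101011111111111111111
  (((~d | ((~c & d) | a)) & (c | ~e)) & (e | a)) = 00000100000001001010111110101111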